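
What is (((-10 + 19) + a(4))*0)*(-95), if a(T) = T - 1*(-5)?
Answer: 0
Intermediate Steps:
a(T) = 5 + T (a(T) = T + 5 = 5 + T)
(((-10 + 19) + a(4))*0)*(-95) = (((-10 + 19) + (5 + 4))*0)*(-95) = ((9 + 9)*0)*(-95) = (18*0)*(-95) = 0*(-95) = 0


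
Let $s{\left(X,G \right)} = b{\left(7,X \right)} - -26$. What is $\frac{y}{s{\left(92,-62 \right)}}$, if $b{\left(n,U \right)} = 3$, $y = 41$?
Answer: $\frac{41}{29} \approx 1.4138$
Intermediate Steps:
$s{\left(X,G \right)} = 29$ ($s{\left(X,G \right)} = 3 - -26 = 3 + 26 = 29$)
$\frac{y}{s{\left(92,-62 \right)}} = \frac{41}{29}$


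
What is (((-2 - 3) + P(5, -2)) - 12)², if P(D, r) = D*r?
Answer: 729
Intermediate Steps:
(((-2 - 3) + P(5, -2)) - 12)² = (((-2 - 3) + 5*(-2)) - 12)² = ((-5 - 10) - 12)² = (-15 - 12)² = (-27)² = 729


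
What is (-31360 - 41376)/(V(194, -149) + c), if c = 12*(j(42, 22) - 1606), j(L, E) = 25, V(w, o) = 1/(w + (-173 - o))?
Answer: 12365120/3225239 ≈ 3.8339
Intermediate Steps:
V(w, o) = 1/(-173 + w - o)
c = -18972 (c = 12*(25 - 1606) = 12*(-1581) = -18972)
(-31360 - 41376)/(V(194, -149) + c) = (-31360 - 41376)/(1/(-173 + 194 - 1*(-149)) - 18972) = -72736/(1/(-173 + 194 + 149) - 18972) = -72736/(1/170 - 18972) = -72736/(-3225239/170) = -72736*(-170/3225239) = 12365120/3225239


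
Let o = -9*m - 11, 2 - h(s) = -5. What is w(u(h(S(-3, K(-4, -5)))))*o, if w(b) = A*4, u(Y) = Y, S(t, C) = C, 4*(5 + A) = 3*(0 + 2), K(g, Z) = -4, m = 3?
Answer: 532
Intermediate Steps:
A = -7/2 (A = -5 + (3*(0 + 2))/4 = -5 + (3*2)/4 = -5 + (¼)*6 = -5 + 3/2 = -7/2 ≈ -3.5000)
h(s) = 7 (h(s) = 2 - 1*(-5) = 2 + 5 = 7)
w(b) = -14 (w(b) = -7/2*4 = -14)
o = -38 (o = -9*3 - 11 = -27 - 11 = -38)
w(u(h(S(-3, K(-4, -5)))))*o = -14*(-38) = 532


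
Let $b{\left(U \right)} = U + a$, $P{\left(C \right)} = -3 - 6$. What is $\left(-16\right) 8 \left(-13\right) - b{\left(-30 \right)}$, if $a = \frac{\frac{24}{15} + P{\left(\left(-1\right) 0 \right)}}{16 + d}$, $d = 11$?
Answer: $\frac{228727}{135} \approx 1694.3$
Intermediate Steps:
$P{\left(C \right)} = -9$ ($P{\left(C \right)} = -3 - 6 = -9$)
$a = - \frac{37}{135}$ ($a = \frac{\frac{24}{15} - 9}{16 + 11} = \frac{24 \cdot \frac{1}{15} - 9}{27} = \left(\frac{8}{5} - 9\right) \frac{1}{27} = \left(- \frac{37}{5}\right) \frac{1}{27} = - \frac{37}{135} \approx -0.27407$)
$b{\left(U \right)} = - \frac{37}{135} + U$ ($b{\left(U \right)} = U - \frac{37}{135} = - \frac{37}{135} + U$)
$\left(-16\right) 8 \left(-13\right) - b{\left(-30 \right)} = \left(-16\right) 8 \left(-13\right) - \left(- \frac{37}{135} - 30\right) = \left(-128\right) \left(-13\right) - - \frac{4087}{135} = 1664 + \frac{4087}{135} = \frac{228727}{135}$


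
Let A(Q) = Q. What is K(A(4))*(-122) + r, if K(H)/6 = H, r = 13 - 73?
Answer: -2988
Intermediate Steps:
r = -60
K(H) = 6*H
K(A(4))*(-122) + r = (6*4)*(-122) - 60 = 24*(-122) - 60 = -2928 - 60 = -2988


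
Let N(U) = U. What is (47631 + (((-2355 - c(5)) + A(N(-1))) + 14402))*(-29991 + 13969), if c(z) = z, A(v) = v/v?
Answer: -956096828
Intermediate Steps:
A(v) = 1
(47631 + (((-2355 - c(5)) + A(N(-1))) + 14402))*(-29991 + 13969) = (47631 + (((-2355 - 1*5) + 1) + 14402))*(-29991 + 13969) = (47631 + (((-2355 - 5) + 1) + 14402))*(-16022) = (47631 + ((-2360 + 1) + 14402))*(-16022) = (47631 + (-2359 + 14402))*(-16022) = (47631 + 12043)*(-16022) = 59674*(-16022) = -956096828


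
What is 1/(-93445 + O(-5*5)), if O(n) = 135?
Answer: -1/93310 ≈ -1.0717e-5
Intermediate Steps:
1/(-93445 + O(-5*5)) = 1/(-93445 + 135) = 1/(-93310) = -1/93310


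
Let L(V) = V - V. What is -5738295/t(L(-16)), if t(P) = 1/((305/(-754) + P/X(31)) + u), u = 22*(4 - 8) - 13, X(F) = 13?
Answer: 438744297405/754 ≈ 5.8189e+8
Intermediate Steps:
u = -101 (u = 22*(-4) - 13 = -88 - 13 = -101)
L(V) = 0
t(P) = 1/(-76459/754 + P/13) (t(P) = 1/((305/(-754) + P/13) - 101) = 1/((305*(-1/754) + P*(1/13)) - 101) = 1/((-305/754 + P/13) - 101) = 1/(-76459/754 + P/13))
-5738295/t(L(-16)) = -5738295/(754/(-76459 + 58*0)) = -5738295/(754/(-76459 + 0)) = -5738295/(754/(-76459)) = -5738295/(754*(-1/76459)) = -5738295/(-754/76459) = -5738295*(-76459/754) = 438744297405/754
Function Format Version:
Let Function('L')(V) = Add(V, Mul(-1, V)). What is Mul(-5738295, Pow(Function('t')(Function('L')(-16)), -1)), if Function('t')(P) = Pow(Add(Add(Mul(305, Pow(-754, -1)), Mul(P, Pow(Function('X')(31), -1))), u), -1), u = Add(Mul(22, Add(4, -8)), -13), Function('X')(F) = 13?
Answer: Rational(438744297405, 754) ≈ 5.8189e+8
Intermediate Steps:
u = -101 (u = Add(Mul(22, -4), -13) = Add(-88, -13) = -101)
Function('L')(V) = 0
Function('t')(P) = Pow(Add(Rational(-76459, 754), Mul(Rational(1, 13), P)), -1) (Function('t')(P) = Pow(Add(Add(Mul(305, Pow(-754, -1)), Mul(P, Pow(13, -1))), -101), -1) = Pow(Add(Add(Mul(305, Rational(-1, 754)), Mul(P, Rational(1, 13))), -101), -1) = Pow(Add(Add(Rational(-305, 754), Mul(Rational(1, 13), P)), -101), -1) = Pow(Add(Rational(-76459, 754), Mul(Rational(1, 13), P)), -1))
Mul(-5738295, Pow(Function('t')(Function('L')(-16)), -1)) = Mul(-5738295, Pow(Mul(754, Pow(Add(-76459, Mul(58, 0)), -1)), -1)) = Mul(-5738295, Pow(Mul(754, Pow(Add(-76459, 0), -1)), -1)) = Mul(-5738295, Pow(Mul(754, Pow(-76459, -1)), -1)) = Mul(-5738295, Pow(Mul(754, Rational(-1, 76459)), -1)) = Mul(-5738295, Pow(Rational(-754, 76459), -1)) = Mul(-5738295, Rational(-76459, 754)) = Rational(438744297405, 754)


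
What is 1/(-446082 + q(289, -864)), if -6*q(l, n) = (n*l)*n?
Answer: -1/36402306 ≈ -2.7471e-8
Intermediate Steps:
q(l, n) = -l*n**2/6 (q(l, n) = -n*l*n/6 = -l*n*n/6 = -l*n**2/6)
1/(-446082 + q(289, -864)) = 1/(-446082 - 1/6*289*(-864)**2) = 1/(-446082 - 1/6*289*746496) = 1/(-446082 - 35956224) = 1/(-36402306) = -1/36402306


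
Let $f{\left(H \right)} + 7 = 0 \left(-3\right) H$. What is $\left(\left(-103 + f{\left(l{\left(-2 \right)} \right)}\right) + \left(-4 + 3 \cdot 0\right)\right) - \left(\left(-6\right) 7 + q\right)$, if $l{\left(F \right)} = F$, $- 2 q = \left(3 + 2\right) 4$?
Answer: $-62$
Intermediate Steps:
$q = -10$ ($q = - \frac{\left(3 + 2\right) 4}{2} = - \frac{5 \cdot 4}{2} = \left(- \frac{1}{2}\right) 20 = -10$)
$f{\left(H \right)} = -7$ ($f{\left(H \right)} = -7 + 0 \left(-3\right) H = -7 + 0 H = -7 + 0 = -7$)
$\left(\left(-103 + f{\left(l{\left(-2 \right)} \right)}\right) + \left(-4 + 3 \cdot 0\right)\right) - \left(\left(-6\right) 7 + q\right) = \left(\left(-103 - 7\right) + \left(-4 + 3 \cdot 0\right)\right) - \left(\left(-6\right) 7 - 10\right) = \left(-110 + \left(-4 + 0\right)\right) - \left(-42 - 10\right) = \left(-110 - 4\right) - -52 = -114 + 52 = -62$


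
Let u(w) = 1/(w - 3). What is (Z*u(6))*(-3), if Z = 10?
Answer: -10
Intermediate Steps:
u(w) = 1/(-3 + w)
(Z*u(6))*(-3) = (10/(-3 + 6))*(-3) = (10/3)*(-3) = -10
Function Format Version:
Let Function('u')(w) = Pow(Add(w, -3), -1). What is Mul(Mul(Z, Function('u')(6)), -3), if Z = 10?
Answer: -10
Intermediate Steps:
Function('u')(w) = Pow(Add(-3, w), -1)
Mul(Mul(Z, Function('u')(6)), -3) = Mul(Mul(10, Pow(Add(-3, 6), -1)), -3) = Mul(Mul(10, Pow(3, -1)), -3) = Mul(Mul(10, Rational(1, 3)), -3) = Mul(Rational(10, 3), -3) = -10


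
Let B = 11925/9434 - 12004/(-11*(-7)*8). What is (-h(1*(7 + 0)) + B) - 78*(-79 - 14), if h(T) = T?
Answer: 49538809/6853 ≈ 7228.8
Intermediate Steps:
B = -124882/6853 (B = 11925*(1/9434) - 12004/(77*8) = 225/178 - 12004/616 = 225/178 - 12004*1/616 = 225/178 - 3001/154 = -124882/6853 ≈ -18.223)
(-h(1*(7 + 0)) + B) - 78*(-79 - 14) = (-(7 + 0) - 124882/6853) - 78*(-79 - 14) = (-7 - 124882/6853) - 78*(-93) = (-1*7 - 124882/6853) + 7254 = (-7 - 124882/6853) + 7254 = -172853/6853 + 7254 = 49538809/6853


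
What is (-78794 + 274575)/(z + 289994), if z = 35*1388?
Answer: 195781/338574 ≈ 0.57825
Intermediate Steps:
z = 48580
(-78794 + 274575)/(z + 289994) = (-78794 + 274575)/(48580 + 289994) = 195781/338574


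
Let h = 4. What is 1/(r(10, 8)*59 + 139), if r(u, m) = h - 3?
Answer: 1/198 ≈ 0.0050505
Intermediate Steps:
r(u, m) = 1 (r(u, m) = 4 - 3 = 1)
1/(r(10, 8)*59 + 139) = 1/(1*59 + 139) = 1/(59 + 139) = 1/198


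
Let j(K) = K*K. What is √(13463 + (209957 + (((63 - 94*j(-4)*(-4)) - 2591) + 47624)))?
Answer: 2*√68633 ≈ 523.96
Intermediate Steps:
j(K) = K²
√(13463 + (209957 + (((63 - 94*j(-4)*(-4)) - 2591) + 47624))) = √(13463 + (209957 + (((63 - 94*(-4)²*(-4)) - 2591) + 47624))) = √(13463 + (209957 + (((63 - 1504*(-4)) - 2591) + 47624))) = √(13463 + (209957 + (((63 - 94*(-64)) - 2591) + 47624))) = √(13463 + (209957 + (((63 + 6016) - 2591) + 47624))) = √(13463 + (209957 + ((6079 - 2591) + 47624))) = √(13463 + (209957 + (3488 + 47624))) = √(13463 + (209957 + 51112)) = √(13463 + 261069) = √274532 = 2*√68633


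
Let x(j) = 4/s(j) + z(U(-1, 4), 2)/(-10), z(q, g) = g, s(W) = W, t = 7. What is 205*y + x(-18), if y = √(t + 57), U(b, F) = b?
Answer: 73781/45 ≈ 1639.6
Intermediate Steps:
x(j) = -⅕ + 4/j (x(j) = 4/j + 2/(-10) = 4/j + 2*(-⅒) = 4/j - ⅕ = -⅕ + 4/j)
y = 8 (y = √(7 + 57) = √64 = 8)
205*y + x(-18) = 205*8 + (⅕)*(20 - 1*(-18))/(-18) = 1640 + (⅕)*(-1/18)*(20 + 18) = 1640 + (⅕)*(-1/18)*38 = 1640 - 19/45 = 73781/45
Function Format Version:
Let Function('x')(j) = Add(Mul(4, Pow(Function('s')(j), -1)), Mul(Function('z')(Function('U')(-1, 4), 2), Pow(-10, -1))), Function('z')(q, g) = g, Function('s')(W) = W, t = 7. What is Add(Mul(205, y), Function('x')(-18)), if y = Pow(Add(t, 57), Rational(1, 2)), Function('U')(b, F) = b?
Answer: Rational(73781, 45) ≈ 1639.6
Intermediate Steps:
Function('x')(j) = Add(Rational(-1, 5), Mul(4, Pow(j, -1))) (Function('x')(j) = Add(Mul(4, Pow(j, -1)), Mul(2, Pow(-10, -1))) = Add(Mul(4, Pow(j, -1)), Mul(2, Rational(-1, 10))) = Add(Mul(4, Pow(j, -1)), Rational(-1, 5)) = Add(Rational(-1, 5), Mul(4, Pow(j, -1))))
y = 8 (y = Pow(Add(7, 57), Rational(1, 2)) = Pow(64, Rational(1, 2)) = 8)
Add(Mul(205, y), Function('x')(-18)) = Add(Mul(205, 8), Mul(Rational(1, 5), Pow(-18, -1), Add(20, Mul(-1, -18)))) = Add(1640, Mul(Rational(1, 5), Rational(-1, 18), Add(20, 18))) = Add(1640, Mul(Rational(1, 5), Rational(-1, 18), 38)) = Add(1640, Rational(-19, 45)) = Rational(73781, 45)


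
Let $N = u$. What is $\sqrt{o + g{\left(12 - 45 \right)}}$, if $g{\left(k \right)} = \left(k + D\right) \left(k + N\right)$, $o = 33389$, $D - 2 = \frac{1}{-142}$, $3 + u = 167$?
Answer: $\frac{\sqrt{591351190}}{142} \approx 171.25$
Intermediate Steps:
$u = 164$ ($u = -3 + 167 = 164$)
$N = 164$
$D = \frac{283}{142}$ ($D = 2 + \frac{1}{-142} = 2 - \frac{1}{142} = \frac{283}{142} \approx 1.993$)
$g{\left(k \right)} = \left(164 + k\right) \left(\frac{283}{142} + k\right)$ ($g{\left(k \right)} = \left(k + \frac{283}{142}\right) \left(k + 164\right) = \left(\frac{283}{142} + k\right) \left(164 + k\right) = \left(164 + k\right) \left(\frac{283}{142} + k\right)$)
$\sqrt{o + g{\left(12 - 45 \right)}} = \sqrt{33389 + \left(\frac{23206}{71} + \left(12 - 45\right)^{2} + \frac{23571 \left(12 - 45\right)}{142}\right)} = \sqrt{33389 + \left(\frac{23206}{71} + \left(-33\right)^{2} + \frac{23571}{142} \left(-33\right)\right)} = \sqrt{33389 + \left(\frac{23206}{71} + 1089 - \frac{777843}{142}\right)} = \sqrt{33389 - \frac{576793}{142}} = \sqrt{\frac{4164445}{142}} = \frac{\sqrt{591351190}}{142}$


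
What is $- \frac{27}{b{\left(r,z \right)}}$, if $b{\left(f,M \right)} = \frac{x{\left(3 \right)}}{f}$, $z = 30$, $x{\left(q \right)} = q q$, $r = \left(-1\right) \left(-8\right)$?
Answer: $-24$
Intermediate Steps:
$r = 8$
$x{\left(q \right)} = q^{2}$
$b{\left(f,M \right)} = \frac{9}{f}$ ($b{\left(f,M \right)} = \frac{3^{2}}{f} = \frac{9}{f}$)
$- \frac{27}{b{\left(r,z \right)}} = - \frac{27}{9 \cdot \frac{1}{8}} = - \frac{27}{\frac{9}{8}} = \left(-27\right) \frac{8}{9} = -24$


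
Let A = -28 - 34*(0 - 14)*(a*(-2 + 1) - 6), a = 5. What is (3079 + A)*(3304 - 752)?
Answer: -5576120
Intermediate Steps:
A = -5264 (A = -28 - 34*(0 - 14)*(5*(-2 + 1) - 6) = -28 - (-476)*(5*(-1) - 6) = -28 - (-476)*(-5 - 6) = -28 - (-476)*(-11) = -28 - 34*154 = -28 - 5236 = -5264)
(3079 + A)*(3304 - 752) = (3079 - 5264)*(3304 - 752) = -2185*2552 = -5576120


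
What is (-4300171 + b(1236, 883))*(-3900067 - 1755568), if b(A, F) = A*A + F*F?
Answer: 11270470249110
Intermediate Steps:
b(A, F) = A² + F²
(-4300171 + b(1236, 883))*(-3900067 - 1755568) = (-4300171 + (1236² + 883²))*(-3900067 - 1755568) = (-4300171 + (1527696 + 779689))*(-5655635) = (-4300171 + 2307385)*(-5655635) = -1992786*(-5655635) = 11270470249110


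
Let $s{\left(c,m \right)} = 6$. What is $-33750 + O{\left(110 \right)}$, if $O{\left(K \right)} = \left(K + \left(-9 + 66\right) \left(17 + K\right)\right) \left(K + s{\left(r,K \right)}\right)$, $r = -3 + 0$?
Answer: $818734$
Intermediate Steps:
$r = -3$
$O{\left(K \right)} = \left(6 + K\right) \left(969 + 58 K\right)$ ($O{\left(K \right)} = \left(K + \left(-9 + 66\right) \left(17 + K\right)\right) \left(K + 6\right) = \left(K + 57 \left(17 + K\right)\right) \left(6 + K\right) = \left(K + \left(969 + 57 K\right)\right) \left(6 + K\right) = \left(969 + 58 K\right) \left(6 + K\right) = \left(6 + K\right) \left(969 + 58 K\right)$)
$-33750 + O{\left(110 \right)} = -33750 + \left(5814 + 58 \cdot 110^{2} + 1317 \cdot 110\right) = -33750 + \left(5814 + 58 \cdot 12100 + 144870\right) = -33750 + \left(5814 + 701800 + 144870\right) = -33750 + 852484 = 818734$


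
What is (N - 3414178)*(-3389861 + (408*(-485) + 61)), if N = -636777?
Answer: 14533530234400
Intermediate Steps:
(N - 3414178)*(-3389861 + (408*(-485) + 61)) = (-636777 - 3414178)*(-3389861 + (408*(-485) + 61)) = -4050955*(-3389861 + (-197880 + 61)) = -4050955*(-3389861 - 197819) = -4050955*(-3587680) = 14533530234400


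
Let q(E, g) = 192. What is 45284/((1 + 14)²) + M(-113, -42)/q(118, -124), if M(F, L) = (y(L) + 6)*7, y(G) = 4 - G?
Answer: 731369/3600 ≈ 203.16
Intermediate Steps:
M(F, L) = 70 - 7*L (M(F, L) = ((4 - L) + 6)*7 = (10 - L)*7 = 70 - 7*L)
45284/((1 + 14)²) + M(-113, -42)/q(118, -124) = 45284/((1 + 14)²) + (70 - 7*(-42))/192 = 45284/(15²) + (70 + 294)*(1/192) = 45284/225 + 364*(1/192) = 45284*(1/225) + 91/48 = 45284/225 + 91/48 = 731369/3600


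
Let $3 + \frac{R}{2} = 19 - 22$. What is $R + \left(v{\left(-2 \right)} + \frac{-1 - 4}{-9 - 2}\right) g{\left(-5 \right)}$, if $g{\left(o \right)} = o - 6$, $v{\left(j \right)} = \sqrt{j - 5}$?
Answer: $-17 - 11 i \sqrt{7} \approx -17.0 - 29.103 i$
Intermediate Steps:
$v{\left(j \right)} = \sqrt{-5 + j}$
$g{\left(o \right)} = -6 + o$ ($g{\left(o \right)} = o - 6 = -6 + o$)
$R = -12$ ($R = -6 + 2 \left(19 - 22\right) = -6 + 2 \left(-3\right) = -6 - 6 = -12$)
$R + \left(v{\left(-2 \right)} + \frac{-1 - 4}{-9 - 2}\right) g{\left(-5 \right)} = -12 + \left(\sqrt{-5 - 2} + \frac{-1 - 4}{-9 - 2}\right) \left(-6 - 5\right) = -12 + \left(\sqrt{-7} - \frac{5}{-11}\right) \left(-11\right) = -12 + \left(i \sqrt{7} - - \frac{5}{11}\right) \left(-11\right) = -12 + \left(i \sqrt{7} + \frac{5}{11}\right) \left(-11\right) = -12 + \left(\frac{5}{11} + i \sqrt{7}\right) \left(-11\right) = -12 - \left(5 + 11 i \sqrt{7}\right) = -17 - 11 i \sqrt{7}$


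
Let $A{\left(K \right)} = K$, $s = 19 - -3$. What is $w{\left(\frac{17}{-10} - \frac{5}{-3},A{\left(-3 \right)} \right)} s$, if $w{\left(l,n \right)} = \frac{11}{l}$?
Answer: $-7260$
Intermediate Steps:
$s = 22$ ($s = 19 + 3 = 22$)
$w{\left(\frac{17}{-10} - \frac{5}{-3},A{\left(-3 \right)} \right)} s = \frac{11}{\frac{17}{-10} - \frac{5}{-3}} \cdot 22 = \frac{11}{17 \left(- \frac{1}{10}\right) - - \frac{5}{3}} \cdot 22 = \frac{11}{- \frac{17}{10} + \frac{5}{3}} \cdot 22 = \frac{11}{- \frac{1}{30}} \cdot 22 = 11 \left(-30\right) 22 = \left(-330\right) 22 = -7260$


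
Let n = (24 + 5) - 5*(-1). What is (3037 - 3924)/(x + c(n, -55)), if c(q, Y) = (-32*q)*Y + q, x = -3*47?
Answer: -887/59733 ≈ -0.014849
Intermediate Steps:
x = -141
n = 34 (n = 29 + 5 = 34)
c(q, Y) = q - 32*Y*q (c(q, Y) = -32*Y*q + q = q - 32*Y*q)
(3037 - 3924)/(x + c(n, -55)) = (3037 - 3924)/(-141 + 34*(1 - 32*(-55))) = -887/(-141 + 34*(1 + 1760)) = -887/(-141 + 34*1761) = -887/(-141 + 59874) = -887/59733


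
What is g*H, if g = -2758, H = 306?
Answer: -843948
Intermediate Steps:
g*H = -2758*306 = -843948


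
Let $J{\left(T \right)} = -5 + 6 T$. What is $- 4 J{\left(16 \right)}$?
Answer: $-364$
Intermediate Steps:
$- 4 J{\left(16 \right)} = - 4 \left(-5 + 6 \cdot 16\right) = - 4 \left(-5 + 96\right) = \left(-4\right) 91 = -364$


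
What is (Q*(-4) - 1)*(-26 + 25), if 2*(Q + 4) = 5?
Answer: -5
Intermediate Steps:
Q = -3/2 (Q = -4 + (½)*5 = -4 + 5/2 = -3/2 ≈ -1.5000)
(Q*(-4) - 1)*(-26 + 25) = (-3/2*(-4) - 1)*(-26 + 25) = (6 - 1)*(-1) = 5*(-1) = -5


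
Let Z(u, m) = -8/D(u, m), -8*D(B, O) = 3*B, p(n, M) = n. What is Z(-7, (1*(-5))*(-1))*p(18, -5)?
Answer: -384/7 ≈ -54.857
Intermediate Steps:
D(B, O) = -3*B/8
Z(u, m) = 64/(3*u) (Z(u, m) = -8*(-8/(3*u)) = -(-64)/(3*u) = 64/(3*u))
Z(-7, (1*(-5))*(-1))*p(18, -5) = ((64/3)/(-7))*18 = ((64/3)*(-1/7))*18 = -64/21*18 = -384/7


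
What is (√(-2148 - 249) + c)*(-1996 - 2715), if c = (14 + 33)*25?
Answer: -5535425 - 4711*I*√2397 ≈ -5.5354e+6 - 2.3065e+5*I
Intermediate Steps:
c = 1175 (c = 47*25 = 1175)
(√(-2148 - 249) + c)*(-1996 - 2715) = (√(-2148 - 249) + 1175)*(-1996 - 2715) = (√(-2397) + 1175)*(-4711) = (I*√2397 + 1175)*(-4711) = (1175 + I*√2397)*(-4711) = -5535425 - 4711*I*√2397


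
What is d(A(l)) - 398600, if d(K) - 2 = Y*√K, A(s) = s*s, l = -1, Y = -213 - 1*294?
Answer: -399105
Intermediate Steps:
Y = -507 (Y = -213 - 294 = -507)
A(s) = s²
d(K) = 2 - 507*√K
d(A(l)) - 398600 = (2 - 507*√((-1)²)) - 398600 = (2 - 507*√1) - 398600 = (2 - 507*1) - 398600 = (2 - 507) - 398600 = -505 - 398600 = -399105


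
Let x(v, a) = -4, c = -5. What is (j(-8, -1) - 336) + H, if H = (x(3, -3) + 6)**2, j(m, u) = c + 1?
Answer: -336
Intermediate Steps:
j(m, u) = -4 (j(m, u) = -5 + 1 = -4)
H = 4 (H = (-4 + 6)**2 = 2**2 = 4)
(j(-8, -1) - 336) + H = (-4 - 336) + 4 = -340 + 4 = -336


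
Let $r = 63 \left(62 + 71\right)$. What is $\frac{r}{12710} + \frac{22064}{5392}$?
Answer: $\frac{20350813}{4283270} \approx 4.7512$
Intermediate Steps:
$r = 8379$ ($r = 63 \cdot 133 = 8379$)
$\frac{r}{12710} + \frac{22064}{5392} = \frac{8379}{12710} + \frac{22064}{5392} = 8379 \cdot \frac{1}{12710} + 22064 \cdot \frac{1}{5392} = \frac{8379}{12710} + \frac{1379}{337} = \frac{20350813}{4283270}$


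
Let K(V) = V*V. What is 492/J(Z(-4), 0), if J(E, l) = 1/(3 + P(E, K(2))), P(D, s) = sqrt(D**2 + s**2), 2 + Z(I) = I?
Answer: 1476 + 984*sqrt(13) ≈ 5023.9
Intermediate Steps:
Z(I) = -2 + I
K(V) = V**2
J(E, l) = 1/(3 + sqrt(16 + E**2)) (J(E, l) = 1/(3 + sqrt(E**2 + (2**2)**2)) = 1/(3 + sqrt(E**2 + 4**2)) = 1/(3 + sqrt(E**2 + 16)) = 1/(3 + sqrt(16 + E**2)))
492/J(Z(-4), 0) = 492/(1/(3 + sqrt(16 + (-2 - 4)**2))) = 492/(1/(3 + sqrt(16 + (-6)**2))) = 492/(1/(3 + sqrt(16 + 36))) = 492/(1/(3 + sqrt(52))) = 492/(1/(3 + 2*sqrt(13))) = 492*(3 + 2*sqrt(13)) = 1476 + 984*sqrt(13)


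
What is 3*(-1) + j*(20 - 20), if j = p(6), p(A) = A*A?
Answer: -3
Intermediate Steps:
p(A) = A²
j = 36 (j = 6² = 36)
3*(-1) + j*(20 - 20) = 3*(-1) + 36*(20 - 20) = -3 + 36*0 = -3 + 0 = -3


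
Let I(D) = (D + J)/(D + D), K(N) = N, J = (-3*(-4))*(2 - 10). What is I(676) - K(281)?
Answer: -94833/338 ≈ -280.57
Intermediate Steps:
J = -96 (J = 12*(-8) = -96)
I(D) = (-96 + D)/(2*D) (I(D) = (D - 96)/(D + D) = (-96 + D)/((2*D)) = (-96 + D)*(1/(2*D)) = (-96 + D)/(2*D))
I(676) - K(281) = (1/2)*(-96 + 676)/676 - 1*281 = (1/2)*(1/676)*580 - 281 = 145/338 - 281 = -94833/338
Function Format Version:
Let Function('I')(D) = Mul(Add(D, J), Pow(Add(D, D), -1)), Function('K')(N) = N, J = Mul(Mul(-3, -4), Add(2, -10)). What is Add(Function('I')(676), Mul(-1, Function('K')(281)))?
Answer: Rational(-94833, 338) ≈ -280.57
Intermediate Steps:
J = -96 (J = Mul(12, -8) = -96)
Function('I')(D) = Mul(Rational(1, 2), Pow(D, -1), Add(-96, D)) (Function('I')(D) = Mul(Add(D, -96), Pow(Add(D, D), -1)) = Mul(Add(-96, D), Pow(Mul(2, D), -1)) = Mul(Add(-96, D), Mul(Rational(1, 2), Pow(D, -1))) = Mul(Rational(1, 2), Pow(D, -1), Add(-96, D)))
Add(Function('I')(676), Mul(-1, Function('K')(281))) = Add(Mul(Rational(1, 2), Pow(676, -1), Add(-96, 676)), Mul(-1, 281)) = Add(Mul(Rational(1, 2), Rational(1, 676), 580), -281) = Add(Rational(145, 338), -281) = Rational(-94833, 338)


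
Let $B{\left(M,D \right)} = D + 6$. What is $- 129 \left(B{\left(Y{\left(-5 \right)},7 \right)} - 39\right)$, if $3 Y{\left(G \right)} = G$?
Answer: $3354$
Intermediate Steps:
$Y{\left(G \right)} = \frac{G}{3}$
$B{\left(M,D \right)} = 6 + D$
$- 129 \left(B{\left(Y{\left(-5 \right)},7 \right)} - 39\right) = - 129 \left(\left(6 + 7\right) - 39\right) = - 129 \left(13 - 39\right) = \left(-129\right) \left(-26\right) = 3354$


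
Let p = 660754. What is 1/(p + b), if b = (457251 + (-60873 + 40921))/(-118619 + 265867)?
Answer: 147248/97295142291 ≈ 1.5134e-6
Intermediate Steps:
b = 437299/147248 (b = (457251 - 19952)/147248 = 437299*(1/147248) = 437299/147248 ≈ 2.9698)
1/(p + b) = 1/(660754 + 437299/147248) = 1/(97295142291/147248) = 147248/97295142291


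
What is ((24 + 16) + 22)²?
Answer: 3844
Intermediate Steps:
((24 + 16) + 22)² = (40 + 22)² = 62² = 3844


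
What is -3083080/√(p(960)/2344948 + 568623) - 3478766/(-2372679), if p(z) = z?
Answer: 3478766/2372679 - 3083080*√21713426531850463/111115947297 ≈ -4087.1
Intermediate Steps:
-3083080/√(p(960)/2344948 + 568623) - 3478766/(-2372679) = -3083080/√(960/2344948 + 568623) - 3478766/(-2372679) = -3083080/√(960*(1/2344948) + 568623) - 3478766*(-1/2372679) = -3083080/√(240/586237 + 568623) + 3478766/2372679 = -3083080*√21713426531850463/111115947297 + 3478766/2372679 = 3478766/2372679 - 3083080*√21713426531850463/111115947297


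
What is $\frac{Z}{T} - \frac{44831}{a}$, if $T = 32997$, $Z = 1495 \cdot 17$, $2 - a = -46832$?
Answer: $- \frac{17000141}{90904794} \approx -0.18701$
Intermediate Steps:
$a = 46834$ ($a = 2 - -46832 = 2 + 46832 = 46834$)
$Z = 25415$
$\frac{Z}{T} - \frac{44831}{a} = \frac{25415}{32997} - \frac{44831}{46834} = 25415 \cdot \frac{1}{32997} - \frac{44831}{46834} = \frac{1495}{1941} - \frac{44831}{46834} = - \frac{17000141}{90904794}$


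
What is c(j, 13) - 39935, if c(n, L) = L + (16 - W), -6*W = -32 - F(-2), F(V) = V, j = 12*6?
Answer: -39911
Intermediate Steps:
j = 72
W = 5 (W = -(-32 - 1*(-2))/6 = -(-32 + 2)/6 = -⅙*(-30) = 5)
c(n, L) = 11 + L (c(n, L) = L + (16 - 1*5) = L + (16 - 5) = L + 11 = 11 + L)
c(j, 13) - 39935 = (11 + 13) - 39935 = 24 - 39935 = -39911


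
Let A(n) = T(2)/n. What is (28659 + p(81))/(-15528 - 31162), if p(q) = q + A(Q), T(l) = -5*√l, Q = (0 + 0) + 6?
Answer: -2874/4669 + √2/56028 ≈ -0.61552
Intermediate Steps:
Q = 6 (Q = 0 + 6 = 6)
A(n) = -5*√2/n (A(n) = (-5*√2)/n = -5*√2/n)
p(q) = q - 5*√2/6
(28659 + p(81))/(-15528 - 31162) = (28659 + (81 - 5*√2/6))/(-15528 - 31162) = (28740 - 5*√2/6)/(-46690) = (28740 - 5*√2/6)*(-1/46690) = -2874/4669 + √2/56028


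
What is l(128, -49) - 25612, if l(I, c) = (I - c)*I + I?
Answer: -2828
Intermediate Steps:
l(I, c) = I + I*(I - c) (l(I, c) = I*(I - c) + I = I + I*(I - c))
l(128, -49) - 25612 = 128*(1 + 128 - 1*(-49)) - 25612 = 128*(1 + 128 + 49) - 25612 = 128*178 - 25612 = 22784 - 25612 = -2828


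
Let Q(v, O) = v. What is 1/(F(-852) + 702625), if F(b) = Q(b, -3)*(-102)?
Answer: 1/789529 ≈ 1.2666e-6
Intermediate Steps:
F(b) = -102*b (F(b) = b*(-102) = -102*b)
1/(F(-852) + 702625) = 1/(-102*(-852) + 702625) = 1/(86904 + 702625) = 1/789529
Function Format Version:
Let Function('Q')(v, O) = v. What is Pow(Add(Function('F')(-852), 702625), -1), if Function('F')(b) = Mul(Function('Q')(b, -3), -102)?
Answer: Rational(1, 789529) ≈ 1.2666e-6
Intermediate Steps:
Function('F')(b) = Mul(-102, b) (Function('F')(b) = Mul(b, -102) = Mul(-102, b))
Pow(Add(Function('F')(-852), 702625), -1) = Pow(Add(Mul(-102, -852), 702625), -1) = Pow(Add(86904, 702625), -1) = Pow(789529, -1) = Rational(1, 789529)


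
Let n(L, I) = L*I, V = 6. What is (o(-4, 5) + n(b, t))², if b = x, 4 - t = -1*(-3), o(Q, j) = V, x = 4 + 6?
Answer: 256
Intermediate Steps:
x = 10
o(Q, j) = 6
t = 1 (t = 4 - (-1)*(-3) = 4 - 1*3 = 4 - 3 = 1)
b = 10
n(L, I) = I*L
(o(-4, 5) + n(b, t))² = (6 + 1*10)² = (6 + 10)² = 16² = 256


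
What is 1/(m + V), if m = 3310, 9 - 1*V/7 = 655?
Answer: -1/1212 ≈ -0.00082508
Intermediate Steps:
V = -4522 (V = 63 - 7*655 = 63 - 4585 = -4522)
1/(m + V) = 1/(3310 - 4522) = 1/(-1212) = -1/1212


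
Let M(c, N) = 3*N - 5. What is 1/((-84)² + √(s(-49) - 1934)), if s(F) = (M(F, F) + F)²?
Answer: 7056/49748669 - √38467/49748669 ≈ 0.00013789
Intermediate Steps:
M(c, N) = -5 + 3*N
s(F) = (-5 + 4*F)² (s(F) = ((-5 + 3*F) + F)² = (-5 + 4*F)²)
1/((-84)² + √(s(-49) - 1934)) = 1/((-84)² + √((-5 + 4*(-49))² - 1934)) = 1/(7056 + √((-5 - 196)² - 1934)) = 1/(7056 + √((-201)² - 1934)) = 1/(7056 + √(40401 - 1934)) = 1/(7056 + √38467)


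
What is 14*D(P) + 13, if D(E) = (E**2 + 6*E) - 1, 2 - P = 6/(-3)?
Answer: 559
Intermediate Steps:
P = 4 (P = 2 - 6/(-3) = 2 - 6*(-1)/3 = 2 - 1*(-2) = 2 + 2 = 4)
D(E) = -1 + E**2 + 6*E
14*D(P) + 13 = 14*(-1 + 4**2 + 6*4) + 13 = 14*(-1 + 16 + 24) + 13 = 14*39 + 13 = 546 + 13 = 559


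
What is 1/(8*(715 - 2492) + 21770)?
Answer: 1/7554 ≈ 0.00013238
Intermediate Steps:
1/(8*(715 - 2492) + 21770) = 1/(8*(-1777) + 21770) = 1/(-14216 + 21770) = 1/7554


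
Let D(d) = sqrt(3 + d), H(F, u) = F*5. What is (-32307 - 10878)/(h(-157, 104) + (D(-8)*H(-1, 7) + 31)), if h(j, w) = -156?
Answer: 14395/42 - 2879*I*sqrt(5)/210 ≈ 342.74 - 30.655*I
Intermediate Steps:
H(F, u) = 5*F
(-32307 - 10878)/(h(-157, 104) + (D(-8)*H(-1, 7) + 31)) = (-32307 - 10878)/(-156 + (sqrt(3 - 8)*(5*(-1)) + 31)) = -43185/(-156 + (sqrt(-5)*(-5) + 31)) = -43185/(-156 + ((I*sqrt(5))*(-5) + 31)) = -43185/(-156 + (-5*I*sqrt(5) + 31)) = -43185/(-156 + (31 - 5*I*sqrt(5))) = -43185/(-125 - 5*I*sqrt(5))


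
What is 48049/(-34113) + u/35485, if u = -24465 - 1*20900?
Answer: -650511002/242099961 ≈ -2.6870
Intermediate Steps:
u = -45365 (u = -24465 - 20900 = -45365)
48049/(-34113) + u/35485 = 48049/(-34113) - 45365/35485 = 48049*(-1/34113) - 45365*1/35485 = -48049/34113 - 9073/7097 = -650511002/242099961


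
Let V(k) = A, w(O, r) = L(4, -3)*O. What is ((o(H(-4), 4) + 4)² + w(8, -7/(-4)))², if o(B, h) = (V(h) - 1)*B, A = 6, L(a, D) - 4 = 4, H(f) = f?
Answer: 102400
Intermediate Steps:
L(a, D) = 8 (L(a, D) = 4 + 4 = 8)
w(O, r) = 8*O
V(k) = 6
o(B, h) = 5*B (o(B, h) = (6 - 1)*B = 5*B)
((o(H(-4), 4) + 4)² + w(8, -7/(-4)))² = ((5*(-4) + 4)² + 8*8)² = ((-20 + 4)² + 64)² = ((-16)² + 64)² = (256 + 64)² = 320² = 102400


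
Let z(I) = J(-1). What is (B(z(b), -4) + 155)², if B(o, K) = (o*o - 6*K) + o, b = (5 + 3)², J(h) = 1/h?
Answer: 32041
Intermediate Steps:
b = 64 (b = 8² = 64)
z(I) = -1 (z(I) = 1/(-1) = -1)
B(o, K) = o + o² - 6*K (B(o, K) = (o² - 6*K) + o = o + o² - 6*K)
(B(z(b), -4) + 155)² = ((-1 + (-1)² - 6*(-4)) + 155)² = ((-1 + 1 + 24) + 155)² = (24 + 155)² = 179² = 32041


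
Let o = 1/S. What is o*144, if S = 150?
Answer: 24/25 ≈ 0.96000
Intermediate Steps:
o = 1/150 ≈ 0.0066667
o*144 = (1/150)*144 = 24/25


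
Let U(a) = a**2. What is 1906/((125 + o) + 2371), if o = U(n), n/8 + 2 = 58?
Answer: 953/101600 ≈ 0.0093799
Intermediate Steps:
n = 448 (n = -16 + 8*58 = -16 + 464 = 448)
o = 200704 (o = 448**2 = 200704)
1906/((125 + o) + 2371) = 1906/((125 + 200704) + 2371) = 1906/(200829 + 2371) = 1906/203200 = 1906*(1/203200) = 953/101600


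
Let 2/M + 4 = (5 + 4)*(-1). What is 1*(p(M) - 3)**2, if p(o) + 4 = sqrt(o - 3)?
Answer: (91 - I*sqrt(533))**2/169 ≈ 45.846 - 24.863*I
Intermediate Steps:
M = -2/13 (M = 2/(-4 + (5 + 4)*(-1)) = 2/(-4 + 9*(-1)) = 2/(-4 - 9) = 2/(-13) = 2*(-1/13) = -2/13 ≈ -0.15385)
p(o) = -4 + sqrt(-3 + o) (p(o) = -4 + sqrt(o - 3) = -4 + sqrt(-3 + o))
1*(p(M) - 3)**2 = 1*((-4 + sqrt(-3 - 2/13)) - 3)**2 = 1*((-4 + sqrt(-41/13)) - 3)**2 = 1*((-4 + I*sqrt(533)/13) - 3)**2 = 1*(-7 + I*sqrt(533)/13)**2 = (-7 + I*sqrt(533)/13)**2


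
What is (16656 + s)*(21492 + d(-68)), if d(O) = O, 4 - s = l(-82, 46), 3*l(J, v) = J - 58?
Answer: 1073770880/3 ≈ 3.5792e+8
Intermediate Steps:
l(J, v) = -58/3 + J/3 (l(J, v) = (J - 58)/3 = (-58 + J)/3 = -58/3 + J/3)
s = 152/3 (s = 4 - (-58/3 + (1/3)*(-82)) = 4 - (-58/3 - 82/3) = 4 - 1*(-140/3) = 4 + 140/3 = 152/3 ≈ 50.667)
(16656 + s)*(21492 + d(-68)) = (16656 + 152/3)*(21492 - 68) = (50120/3)*21424 = 1073770880/3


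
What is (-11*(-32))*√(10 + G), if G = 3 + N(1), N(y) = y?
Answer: 352*√14 ≈ 1317.1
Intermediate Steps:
G = 4 (G = 3 + 1 = 4)
(-11*(-32))*√(10 + G) = (-11*(-32))*√(10 + 4) = 352*√14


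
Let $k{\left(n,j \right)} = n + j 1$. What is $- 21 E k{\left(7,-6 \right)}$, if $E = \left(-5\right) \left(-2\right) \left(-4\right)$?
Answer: $840$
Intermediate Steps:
$k{\left(n,j \right)} = j + n$ ($k{\left(n,j \right)} = n + j = j + n$)
$E = -40$ ($E = 10 \left(-4\right) = -40$)
$- 21 E k{\left(7,-6 \right)} = \left(-21\right) \left(-40\right) \left(-6 + 7\right) = 840 \cdot 1 = 840$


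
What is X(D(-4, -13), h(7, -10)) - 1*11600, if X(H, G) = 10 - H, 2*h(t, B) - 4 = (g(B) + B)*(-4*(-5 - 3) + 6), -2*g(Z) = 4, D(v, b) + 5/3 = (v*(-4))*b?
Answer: -34141/3 ≈ -11380.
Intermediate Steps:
D(v, b) = -5/3 - 4*b*v (D(v, b) = -5/3 + (v*(-4))*b = -5/3 + (-4*v)*b = -5/3 - 4*b*v)
g(Z) = -2 (g(Z) = -1/2*4 = -2)
h(t, B) = -36 + 19*B (h(t, B) = 2 + ((-2 + B)*(-4*(-5 - 3) + 6))/2 = 2 + ((-2 + B)*(-4*(-8) + 6))/2 = 2 + ((-2 + B)*(32 + 6))/2 = 2 + ((-2 + B)*38)/2 = 2 + (-76 + 38*B)/2 = 2 + (-38 + 19*B) = -36 + 19*B)
X(D(-4, -13), h(7, -10)) - 1*11600 = (10 - (-5/3 - 4*(-13)*(-4))) - 1*11600 = (10 - (-5/3 - 208)) - 11600 = (10 - 1*(-629/3)) - 11600 = (10 + 629/3) - 11600 = 659/3 - 11600 = -34141/3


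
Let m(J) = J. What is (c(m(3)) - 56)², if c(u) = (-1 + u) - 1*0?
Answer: 2916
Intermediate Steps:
c(u) = -1 + u (c(u) = (-1 + u) + 0 = -1 + u)
(c(m(3)) - 56)² = ((-1 + 3) - 56)² = (2 - 56)² = (-54)² = 2916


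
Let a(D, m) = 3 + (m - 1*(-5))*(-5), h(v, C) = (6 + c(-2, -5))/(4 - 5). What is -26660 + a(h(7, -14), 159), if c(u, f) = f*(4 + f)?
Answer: -27477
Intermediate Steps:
h(v, C) = -11 (h(v, C) = (6 - 5*(4 - 5))/(4 - 5) = (6 - 5*(-1))/(-1) = (6 + 5)*(-1) = 11*(-1) = -11)
a(D, m) = -22 - 5*m (a(D, m) = 3 + (m + 5)*(-5) = 3 + (5 + m)*(-5) = 3 + (-25 - 5*m) = -22 - 5*m)
-26660 + a(h(7, -14), 159) = -26660 + (-22 - 5*159) = -26660 + (-22 - 795) = -26660 - 817 = -27477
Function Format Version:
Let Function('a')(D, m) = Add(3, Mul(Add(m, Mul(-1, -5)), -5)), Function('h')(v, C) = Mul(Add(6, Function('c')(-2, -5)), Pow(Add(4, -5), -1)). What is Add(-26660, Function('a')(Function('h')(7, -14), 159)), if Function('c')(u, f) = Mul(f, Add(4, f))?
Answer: -27477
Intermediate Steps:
Function('h')(v, C) = -11 (Function('h')(v, C) = Mul(Add(6, Mul(-5, Add(4, -5))), Pow(Add(4, -5), -1)) = Mul(Add(6, Mul(-5, -1)), Pow(-1, -1)) = Mul(Add(6, 5), -1) = Mul(11, -1) = -11)
Function('a')(D, m) = Add(-22, Mul(-5, m)) (Function('a')(D, m) = Add(3, Mul(Add(m, 5), -5)) = Add(3, Mul(Add(5, m), -5)) = Add(3, Add(-25, Mul(-5, m))) = Add(-22, Mul(-5, m)))
Add(-26660, Function('a')(Function('h')(7, -14), 159)) = Add(-26660, Add(-22, Mul(-5, 159))) = Add(-26660, Add(-22, -795)) = Add(-26660, -817) = -27477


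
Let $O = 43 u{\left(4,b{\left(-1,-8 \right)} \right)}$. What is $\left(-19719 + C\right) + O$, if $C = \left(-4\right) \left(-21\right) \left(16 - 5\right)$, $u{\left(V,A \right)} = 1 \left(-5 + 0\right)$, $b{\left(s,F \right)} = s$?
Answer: $-19010$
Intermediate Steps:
$u{\left(V,A \right)} = -5$ ($u{\left(V,A \right)} = 1 \left(-5\right) = -5$)
$O = -215$ ($O = 43 \left(-5\right) = -215$)
$C = 924$ ($C = 84 \left(16 - 5\right) = 84 \cdot 11 = 924$)
$\left(-19719 + C\right) + O = \left(-19719 + 924\right) - 215 = -18795 - 215 = -19010$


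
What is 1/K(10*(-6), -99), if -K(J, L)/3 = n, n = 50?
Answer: -1/150 ≈ -0.0066667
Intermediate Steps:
K(J, L) = -150 (K(J, L) = -3*50 = -150)
1/K(10*(-6), -99) = 1/(-150) = -1/150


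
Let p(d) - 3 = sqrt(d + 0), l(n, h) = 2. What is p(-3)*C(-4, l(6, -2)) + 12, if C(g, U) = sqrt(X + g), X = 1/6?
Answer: 12 - sqrt(46)/2 + I*sqrt(138)/2 ≈ 8.6088 + 5.8737*I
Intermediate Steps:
p(d) = 3 + sqrt(d) (p(d) = 3 + sqrt(d + 0) = 3 + sqrt(d))
X = 1/6 ≈ 0.16667
C(g, U) = sqrt(1/6 + g)
p(-3)*C(-4, l(6, -2)) + 12 = (3 + sqrt(-3))*(sqrt(6 + 36*(-4))/6) + 12 = (3 + I*sqrt(3))*(sqrt(6 - 144)/6) + 12 = (3 + I*sqrt(3))*(sqrt(-138)/6) + 12 = (3 + I*sqrt(3))*((I*sqrt(138))/6) + 12 = (3 + I*sqrt(3))*(I*sqrt(138)/6) + 12 = I*sqrt(138)*(3 + I*sqrt(3))/6 + 12 = 12 + I*sqrt(138)*(3 + I*sqrt(3))/6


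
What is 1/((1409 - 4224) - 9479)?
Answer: -1/12294 ≈ -8.1340e-5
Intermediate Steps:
1/((1409 - 4224) - 9479) = 1/(-2815 - 9479) = 1/(-12294) = -1/12294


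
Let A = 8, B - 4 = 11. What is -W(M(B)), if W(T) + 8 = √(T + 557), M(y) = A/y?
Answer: 8 - √125445/15 ≈ -15.612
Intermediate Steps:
B = 15 (B = 4 + 11 = 15)
M(y) = 8/y
W(T) = -8 + √(557 + T) (W(T) = -8 + √(T + 557) = -8 + √(557 + T))
-W(M(B)) = -(-8 + √(557 + 8/15)) = -(-8 + √(8363/15)) = -(-8 + √125445/15) = 8 - √125445/15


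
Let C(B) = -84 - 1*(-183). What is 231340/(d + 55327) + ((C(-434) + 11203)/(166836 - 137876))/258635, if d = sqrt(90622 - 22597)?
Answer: 6606122057494209/1579876635693200 - 289175*sqrt(2721)/765252226 ≈ 4.1617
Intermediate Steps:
C(B) = 99 (C(B) = -84 + 183 = 99)
d = 5*sqrt(2721) (d = sqrt(68025) = 5*sqrt(2721) ≈ 260.82)
231340/(d + 55327) + ((C(-434) + 11203)/(166836 - 137876))/258635 = 231340/(5*sqrt(2721) + 55327) + ((99 + 11203)/(166836 - 137876))/258635 = 231340/(55327 + 5*sqrt(2721)) + (11302/28960)*(1/258635) = 231340/(55327 + 5*sqrt(2721)) + (11302*(1/28960))*(1/258635) = 231340/(55327 + 5*sqrt(2721)) + (5651/14480)*(1/258635) = 231340/(55327 + 5*sqrt(2721)) + 5651/3745034800 = 5651/3745034800 + 231340/(55327 + 5*sqrt(2721))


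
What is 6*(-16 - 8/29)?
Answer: -2832/29 ≈ -97.655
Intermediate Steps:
6*(-16 - 8/29) = 6*(-472/29) = -2832/29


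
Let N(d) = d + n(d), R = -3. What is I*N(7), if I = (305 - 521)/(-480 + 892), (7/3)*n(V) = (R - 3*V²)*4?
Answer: 918/7 ≈ 131.14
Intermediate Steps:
n(V) = -36/7 - 36*V²/7 (n(V) = 3*((-3 - 3*V²)*4)/7 = 3*(-12 - 12*V²)/7 = -36/7 - 36*V²/7)
N(d) = -36/7 + d - 36*d²/7 (N(d) = d + (-36/7 - 36*d²/7) = -36/7 + d - 36*d²/7)
I = -54/103 (I = -216/412 = -216*1/412 = -54/103 ≈ -0.52427)
I*N(7) = -54*(-36/7 + 7 - 36/7*7²)/103 = -54*(-36/7 + 7 - 36/7*49)/103 = -54*(-36/7 + 7 - 252)/103 = -54/103*(-1751/7) = 918/7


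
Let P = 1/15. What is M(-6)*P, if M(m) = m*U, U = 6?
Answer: -12/5 ≈ -2.4000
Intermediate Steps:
M(m) = 6*m (M(m) = m*6 = 6*m)
P = 1/15 ≈ 0.066667
M(-6)*P = (6*(-6))*(1/15) = -36*1/15 = -12/5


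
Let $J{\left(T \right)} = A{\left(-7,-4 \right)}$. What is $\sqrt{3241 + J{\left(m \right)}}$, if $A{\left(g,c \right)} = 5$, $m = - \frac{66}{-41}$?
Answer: $\sqrt{3246} \approx 56.974$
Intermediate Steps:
$m = \frac{66}{41}$ ($m = \left(-66\right) \left(- \frac{1}{41}\right) = \frac{66}{41} \approx 1.6098$)
$J{\left(T \right)} = 5$
$\sqrt{3241 + J{\left(m \right)}} = \sqrt{3241 + 5} = \sqrt{3246}$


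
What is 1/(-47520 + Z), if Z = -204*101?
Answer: -1/68124 ≈ -1.4679e-5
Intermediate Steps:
Z = -20604
1/(-47520 + Z) = 1/(-47520 - 20604) = 1/(-68124) = -1/68124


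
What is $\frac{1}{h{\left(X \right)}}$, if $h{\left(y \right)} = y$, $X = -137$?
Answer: $- \frac{1}{137} \approx -0.0072993$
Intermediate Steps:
$\frac{1}{h{\left(X \right)}} = \frac{1}{-137} = - \frac{1}{137}$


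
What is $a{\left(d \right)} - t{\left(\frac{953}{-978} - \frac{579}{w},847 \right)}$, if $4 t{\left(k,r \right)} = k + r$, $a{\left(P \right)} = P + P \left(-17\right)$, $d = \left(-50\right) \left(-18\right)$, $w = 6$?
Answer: $- \frac{14266459}{978} \approx -14587.0$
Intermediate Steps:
$d = 900$
$a{\left(P \right)} = - 16 P$ ($a{\left(P \right)} = P - 17 P = - 16 P$)
$t{\left(k,r \right)} = \frac{k}{4} + \frac{r}{4}$ ($t{\left(k,r \right)} = \frac{k + r}{4} = \frac{k}{4} + \frac{r}{4}$)
$a{\left(d \right)} - t{\left(\frac{953}{-978} - \frac{579}{w},847 \right)} = \left(-16\right) 900 - \left(\frac{\frac{953}{-978} - \frac{579}{6}}{4} + \frac{1}{4} \cdot 847\right) = -14400 - \left(\frac{953 \left(- \frac{1}{978}\right) - \frac{193}{2}}{4} + \frac{847}{4}\right) = -14400 - \left(\frac{- \frac{953}{978} - \frac{193}{2}}{4} + \frac{847}{4}\right) = -14400 - \left(\frac{1}{4} \left(- \frac{47665}{489}\right) + \frac{847}{4}\right) = -14400 - \left(- \frac{47665}{1956} + \frac{847}{4}\right) = -14400 - \frac{183259}{978} = - \frac{14266459}{978}$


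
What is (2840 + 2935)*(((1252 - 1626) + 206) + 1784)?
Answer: 9332400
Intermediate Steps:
(2840 + 2935)*(((1252 - 1626) + 206) + 1784) = 5775*((-374 + 206) + 1784) = 5775*(-168 + 1784) = 5775*1616 = 9332400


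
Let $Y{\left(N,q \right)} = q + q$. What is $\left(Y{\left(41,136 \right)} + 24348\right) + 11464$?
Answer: $36084$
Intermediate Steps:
$Y{\left(N,q \right)} = 2 q$
$\left(Y{\left(41,136 \right)} + 24348\right) + 11464 = \left(2 \cdot 136 + 24348\right) + 11464 = \left(272 + 24348\right) + 11464 = 24620 + 11464 = 36084$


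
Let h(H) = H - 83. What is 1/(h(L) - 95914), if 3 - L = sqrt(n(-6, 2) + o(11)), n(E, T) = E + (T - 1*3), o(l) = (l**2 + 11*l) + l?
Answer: -15999/1535807965 + sqrt(246)/9214847790 ≈ -1.0416e-5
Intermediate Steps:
o(l) = l**2 + 12*l
n(E, T) = -3 + E + T (n(E, T) = E + (T - 3) = E + (-3 + T) = -3 + E + T)
L = 3 - sqrt(246) (L = 3 - sqrt((-3 - 6 + 2) + 11*(12 + 11)) = 3 - sqrt(-7 + 11*23) = 3 - sqrt(-7 + 253) = 3 - sqrt(246) ≈ -12.684)
h(H) = -83 + H
1/(h(L) - 95914) = 1/((-83 + (3 - sqrt(246))) - 95914) = 1/((-80 - sqrt(246)) - 95914) = 1/(-95994 - sqrt(246))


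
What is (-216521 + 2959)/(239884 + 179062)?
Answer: -106781/209473 ≈ -0.50976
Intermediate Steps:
(-216521 + 2959)/(239884 + 179062) = -213562/418946 = -213562*1/418946 = -106781/209473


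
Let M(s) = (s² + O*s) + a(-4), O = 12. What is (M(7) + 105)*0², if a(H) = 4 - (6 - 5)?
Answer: 0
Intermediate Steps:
a(H) = 3 (a(H) = 4 - 1*1 = 4 - 1 = 3)
M(s) = 3 + s² + 12*s (M(s) = (s² + 12*s) + 3 = 3 + s² + 12*s)
(M(7) + 105)*0² = ((3 + 7² + 12*7) + 105)*0² = ((3 + 49 + 84) + 105)*0 = (136 + 105)*0 = 241*0 = 0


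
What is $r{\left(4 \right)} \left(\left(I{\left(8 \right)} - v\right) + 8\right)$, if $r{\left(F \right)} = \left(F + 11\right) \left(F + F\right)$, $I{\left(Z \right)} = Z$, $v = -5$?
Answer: $2520$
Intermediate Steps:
$r{\left(F \right)} = 2 F \left(11 + F\right)$ ($r{\left(F \right)} = \left(11 + F\right) 2 F = 2 F \left(11 + F\right)$)
$r{\left(4 \right)} \left(\left(I{\left(8 \right)} - v\right) + 8\right) = 2 \cdot 4 \left(11 + 4\right) \left(\left(8 - -5\right) + 8\right) = 2 \cdot 4 \cdot 15 \left(\left(8 + 5\right) + 8\right) = 120 \left(13 + 8\right) = 120 \cdot 21 = 2520$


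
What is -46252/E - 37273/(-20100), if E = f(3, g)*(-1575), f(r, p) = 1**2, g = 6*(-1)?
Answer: 13178269/422100 ≈ 31.221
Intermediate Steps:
g = -6
f(r, p) = 1
E = -1575 (E = 1*(-1575) = -1575)
-46252/E - 37273/(-20100) = -46252/(-1575) - 37273/(-20100) = -46252*(-1/1575) - 37273*(-1/20100) = 46252/1575 + 37273/20100 = 13178269/422100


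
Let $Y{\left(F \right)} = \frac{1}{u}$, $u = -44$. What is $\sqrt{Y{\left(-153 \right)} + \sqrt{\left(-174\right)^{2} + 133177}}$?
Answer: $\frac{\sqrt{-11 + 484 \sqrt{163453}}}{22} \approx 20.106$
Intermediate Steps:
$Y{\left(F \right)} = - \frac{1}{44}$ ($Y{\left(F \right)} = \frac{1}{-44} = - \frac{1}{44}$)
$\sqrt{Y{\left(-153 \right)} + \sqrt{\left(-174\right)^{2} + 133177}} = \sqrt{- \frac{1}{44} + \sqrt{\left(-174\right)^{2} + 133177}} = \sqrt{- \frac{1}{44} + \sqrt{30276 + 133177}} = \sqrt{- \frac{1}{44} + \sqrt{163453}}$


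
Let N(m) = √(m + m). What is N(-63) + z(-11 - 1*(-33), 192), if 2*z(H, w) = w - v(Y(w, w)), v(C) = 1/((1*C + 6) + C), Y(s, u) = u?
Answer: 74879/780 + 3*I*√14 ≈ 95.999 + 11.225*I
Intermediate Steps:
v(C) = 1/(6 + 2*C) (v(C) = 1/((C + 6) + C) = 1/((6 + C) + C) = 1/(6 + 2*C))
z(H, w) = w/2 - 1/(4*(3 + w)) (z(H, w) = (w - 1/(2*(3 + w)))/2 = w/2 - 1/(4*(3 + w)))
N(m) = √2*√m (N(m) = √(2*m) = √2*√m)
N(-63) + z(-11 - 1*(-33), 192) = √2*√(-63) + (-1 + 2*192*(3 + 192))/(4*(3 + 192)) = √2*(3*I*√7) + (¼)*(-1 + 2*192*195)/195 = 3*I*√14 + (¼)*(1/195)*(-1 + 74880) = 3*I*√14 + (¼)*(1/195)*74879 = 3*I*√14 + 74879/780 = 74879/780 + 3*I*√14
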